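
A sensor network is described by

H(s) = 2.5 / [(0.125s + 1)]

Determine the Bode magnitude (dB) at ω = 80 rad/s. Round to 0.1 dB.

-12.1 dB

At ω = 80 rad/s:
pole (1 + j80·0.125) = 1 + j10 → |·| ≈ 10.05, ∠ ≈ 84.29°
|H| = 2.5 · 1 / (10.05) ≈ 0.24876
Gain = 20 log₁₀(0.24876) ≈ -12.08 dB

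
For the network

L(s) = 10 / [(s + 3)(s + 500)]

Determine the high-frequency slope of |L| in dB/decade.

Each pole contributes −20 dB/decade at high frequency; each zero contributes +20 dB/decade.
Net: 0 zero(s) − 2 pole(s) → -40 dB/decade.

-40 dB/decade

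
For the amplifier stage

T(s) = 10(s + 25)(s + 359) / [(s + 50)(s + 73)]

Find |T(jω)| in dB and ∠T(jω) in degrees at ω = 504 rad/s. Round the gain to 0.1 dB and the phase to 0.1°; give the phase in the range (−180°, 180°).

21.7 dB, -24.4°

At s = jω = j504:
zero (s+25): 25 + j504 → |·| = √(25²+504²) = √254641 ≈ 504.62, ∠ = arctan(504/25) ≈ 87.16°
zero (s+359): 359 + j504 → |·| = √(359²+504²) = √382897 ≈ 618.79, ∠ = arctan(504/359) ≈ 54.54°
pole (s+50): 50 + j504 → |·| = √(50²+504²) = √256516 ≈ 506.47, ∠ = arctan(504/50) ≈ 84.33°
pole (s+73): 73 + j504 → |·| = √(73²+504²) = √259345 ≈ 509.26, ∠ = arctan(504/73) ≈ 81.76°
|T| = 10 · 3.1225e+05 / 2.5792e+05 ≈ 12.106
Gain = 20 log₁₀(12.106) ≈ 21.66 dB
∠T = 141.70° − 166.09° = -24.39°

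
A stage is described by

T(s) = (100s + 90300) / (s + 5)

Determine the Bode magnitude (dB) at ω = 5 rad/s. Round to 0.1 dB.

Substitute s = j5:
Numerator: 100(j5) + 90300 = 90300 + j500
Denominator: (j5) + 5 = 5 + j5
|N| = √(90300² + 500²) ≈ 90301, ∠N ≈ 0.32°
|D| = √(5² + 5²) ≈ 7.0711, ∠D ≈ 45.00°
|T| = 90301 / 7.0711 ≈ 12770
Gain = 20 log₁₀(12770) ≈ 82.12 dB

82.1 dB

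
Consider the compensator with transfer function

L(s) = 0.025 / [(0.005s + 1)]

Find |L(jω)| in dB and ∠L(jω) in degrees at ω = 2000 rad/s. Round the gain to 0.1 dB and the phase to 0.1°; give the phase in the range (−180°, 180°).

-52.1 dB, -84.3°

At ω = 2000 rad/s:
pole (1 + j2000·0.005) = 1 + j10 → |·| ≈ 10.05, ∠ ≈ 84.29°
|L| = 0.025 · 1 / (10.05) ≈ 0.0024876
Gain = 20 log₁₀(0.0024876) ≈ -52.08 dB
∠L = (0°) − (84.29°) = -84.29°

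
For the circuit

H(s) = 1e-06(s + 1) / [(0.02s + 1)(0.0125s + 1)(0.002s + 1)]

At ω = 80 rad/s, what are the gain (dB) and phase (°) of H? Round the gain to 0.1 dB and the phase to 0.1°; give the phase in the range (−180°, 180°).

At ω = 80 rad/s:
zero (1 + j80·1) = 1 + j80 → |·| ≈ 80.006, ∠ ≈ 89.28°
pole (1 + j80·0.02) = 1 + j1.6 → |·| ≈ 1.8868, ∠ ≈ 57.99°
pole (1 + j80·0.0125) = 1 + j1 → |·| ≈ 1.4142, ∠ ≈ 45.00°
pole (1 + j80·0.002) = 1 + j0.16 → |·| ≈ 1.0127, ∠ ≈ 9.09°
|H| = 1e-06 · 80.006 / (1.8868 · 1.4142 · 1.0127) ≈ 2.9608e-05
Gain = 20 log₁₀(2.9608e-05) ≈ -90.57 dB
∠H = (89.28°) − (57.99° + 45.00° + 9.09°) = -22.80°

-90.6 dB, -22.8°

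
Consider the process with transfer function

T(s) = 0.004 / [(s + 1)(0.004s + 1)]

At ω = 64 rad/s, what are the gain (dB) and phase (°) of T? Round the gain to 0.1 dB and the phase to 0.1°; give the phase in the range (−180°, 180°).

-84.4 dB, -103.5°

At ω = 64 rad/s:
pole (1 + j64·1) = 1 + j64 → |·| ≈ 64.008, ∠ ≈ 89.10°
pole (1 + j64·0.004) = 1 + j0.256 → |·| ≈ 1.0322, ∠ ≈ 14.36°
|T| = 0.004 · 1 / (64.008 · 1.0322) ≈ 6.0543e-05
Gain = 20 log₁₀(6.0543e-05) ≈ -84.36 dB
∠T = (0°) − (89.10° + 14.36°) = -103.46°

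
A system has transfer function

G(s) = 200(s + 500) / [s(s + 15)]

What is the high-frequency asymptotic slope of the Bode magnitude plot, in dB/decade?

Each pole contributes −20 dB/decade at high frequency; each zero contributes +20 dB/decade.
Net: 1 zero(s) − 2 pole(s) → -20 dB/decade.

-20 dB/decade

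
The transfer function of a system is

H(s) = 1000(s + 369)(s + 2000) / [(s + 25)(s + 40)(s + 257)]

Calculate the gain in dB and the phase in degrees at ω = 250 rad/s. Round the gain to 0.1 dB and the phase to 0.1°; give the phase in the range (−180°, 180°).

At s = jω = j250:
zero (s+369): 369 + j250 → |·| = √(369²+250²) = √198661 ≈ 445.71, ∠ = arctan(250/369) ≈ 34.12°
zero (s+2000): 2000 + j250 → |·| = √(2000²+250²) = √4062500 ≈ 2015.6, ∠ = arctan(250/2000) ≈ 7.13°
pole (s+25): 25 + j250 → |·| = √(25²+250²) = √63125 ≈ 251.25, ∠ = arctan(250/25) ≈ 84.29°
pole (s+40): 40 + j250 → |·| = √(40²+250²) = √64100 ≈ 253.18, ∠ = arctan(250/40) ≈ 80.91°
pole (s+257): 257 + j250 → |·| = √(257²+250²) = √128549 ≈ 358.54, ∠ = arctan(250/257) ≈ 44.21°
|H| = 1000 · 8.9837e+05 / 2.2807e+07 ≈ 39.39
Gain = 20 log₁₀(39.39) ≈ 31.91 dB
∠H = 41.25° − 209.41° = -168.16°

31.9 dB, -168.2°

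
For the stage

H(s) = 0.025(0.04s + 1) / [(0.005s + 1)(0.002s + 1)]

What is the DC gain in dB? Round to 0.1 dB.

-32.0 dB

H(0) = 0.025 · 1 / 1 = 0.025
20 log₁₀(0.025) ≈ -32.04 dB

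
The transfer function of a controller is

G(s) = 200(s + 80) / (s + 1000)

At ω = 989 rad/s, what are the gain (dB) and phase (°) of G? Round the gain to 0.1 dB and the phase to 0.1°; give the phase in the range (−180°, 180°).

At s = jω = j989:
zero (s+80): 80 + j989 → |·| = √(80²+989²) = √984521 ≈ 992.23, ∠ = arctan(989/80) ≈ 85.38°
pole (s+1000): 1000 + j989 → |·| = √(1000²+989²) = √1978121 ≈ 1406.5, ∠ = arctan(989/1000) ≈ 44.68°
|G| = 200 · 992.23 / 1406.5 ≈ 141.09
Gain = 20 log₁₀(141.09) ≈ 42.99 dB
∠G = 85.38° − 44.68° = 40.70°

43.0 dB, 40.7°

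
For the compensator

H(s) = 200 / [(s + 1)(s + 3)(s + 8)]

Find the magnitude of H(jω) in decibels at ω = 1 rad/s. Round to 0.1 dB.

14.9 dB

At s = jω = j1:
pole (s+1): 1 + j1 → |·| = √(1²+1²) = √2 ≈ 1.4142, ∠ = arctan(1/1) ≈ 45.00°
pole (s+3): 3 + j1 → |·| = √(3²+1²) = √10 ≈ 3.1623, ∠ = arctan(1/3) ≈ 18.43°
pole (s+8): 8 + j1 → |·| = √(8²+1²) = √65 ≈ 8.0623, ∠ = arctan(1/8) ≈ 7.13°
|H| = 200 / 36.056 ≈ 5.5469
Gain = 20 log₁₀(5.5469) ≈ 14.88 dB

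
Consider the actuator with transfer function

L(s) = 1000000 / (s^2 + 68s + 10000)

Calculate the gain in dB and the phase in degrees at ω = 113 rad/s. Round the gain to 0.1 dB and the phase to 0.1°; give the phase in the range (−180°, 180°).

41.8 dB, -109.8°

At s = jω = j113:
quadratic: (j113)² + 68·j113 + 10000 = -2769 + j7684 → |·| ≈ 8167.7, ∠ ≈ 109.82°
|L| = 1000000 / 8167.7 ≈ 122.43
Gain = 20 log₁₀(122.43) ≈ 41.76 dB
∠L = 0.00° − 109.82° = -109.82°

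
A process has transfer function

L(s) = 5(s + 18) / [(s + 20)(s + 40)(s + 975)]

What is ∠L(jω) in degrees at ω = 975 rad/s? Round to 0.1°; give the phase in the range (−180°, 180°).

-132.5°

At s = jω = j975:
zero (s+18): 18 + j975 → |·| = √(18²+975²) = √950949 ≈ 975.17, ∠ = arctan(975/18) ≈ 88.94°
pole (s+20): 20 + j975 → |·| = √(20²+975²) = √951025 ≈ 975.21, ∠ = arctan(975/20) ≈ 88.82°
pole (s+40): 40 + j975 → |·| = √(40²+975²) = √952225 ≈ 975.82, ∠ = arctan(975/40) ≈ 87.65°
pole (s+975): 975 + j975 → |·| = √(975²+975²) = √1901250 ≈ 1378.9, ∠ = arctan(975/975) ≈ 45.00°
∠L = 88.94° − 221.47° = -132.53°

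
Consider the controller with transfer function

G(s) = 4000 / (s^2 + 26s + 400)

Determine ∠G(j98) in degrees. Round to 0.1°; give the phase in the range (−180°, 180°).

-164.5°

At s = jω = j98:
quadratic: (j98)² + 26·j98 + 400 = -9204 + j2548 → |·| ≈ 9550.2, ∠ ≈ 164.53°
∠G = 0.00° − 164.53° = -164.53°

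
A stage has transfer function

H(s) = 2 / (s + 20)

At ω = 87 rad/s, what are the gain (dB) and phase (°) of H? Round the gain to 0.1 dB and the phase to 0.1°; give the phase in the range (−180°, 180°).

Substitute s = j87:
Numerator: 2 = 2 + j0
Denominator: (j87) + 20 = 20 + j87
|N| = √(2² + 0²) ≈ 2, ∠N ≈ 0.00°
|D| = √(20² + 87²) ≈ 89.269, ∠D ≈ 77.05°
|H| = 2 / 89.269 ≈ 0.022404
Gain = 20 log₁₀(0.022404) ≈ -32.99 dB
∠H = 0.00° − 77.05° = -77.05°

-33.0 dB, -77.1°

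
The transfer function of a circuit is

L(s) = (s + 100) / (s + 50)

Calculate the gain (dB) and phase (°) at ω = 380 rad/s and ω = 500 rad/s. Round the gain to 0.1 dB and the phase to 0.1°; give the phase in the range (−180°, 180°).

Substitute s = j380:
Numerator: (j380) + 100 = 100 + j380
Denominator: (j380) + 50 = 50 + j380
|N| = √(100² + 380²) ≈ 392.94, ∠N ≈ 75.26°
|D| = √(50² + 380²) ≈ 383.28, ∠D ≈ 82.50°
|L| = 392.94 / 383.28 ≈ 1.0252
Gain = 20 log₁₀(1.0252) ≈ 0.22 dB
∠L = 75.26° − 82.50° = -7.24°

Substitute s = j500:
Numerator: (j500) + 100 = 100 + j500
Denominator: (j500) + 50 = 50 + j500
|N| = √(100² + 500²) ≈ 509.9, ∠N ≈ 78.69°
|D| = √(50² + 500²) ≈ 502.49, ∠D ≈ 84.29°
|L| = 509.9 / 502.49 ≈ 1.0147
Gain = 20 log₁₀(1.0147) ≈ 0.13 dB
∠L = 78.69° − 84.29° = -5.60°

ω = 380: 0.2 dB, -7.2°; ω = 500: 0.1 dB, -5.6°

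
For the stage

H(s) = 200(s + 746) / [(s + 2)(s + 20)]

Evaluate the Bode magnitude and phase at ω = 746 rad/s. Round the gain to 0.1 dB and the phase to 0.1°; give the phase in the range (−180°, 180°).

-8.4 dB, -133.3°

At s = jω = j746:
zero (s+746): 746 + j746 → |·| = √(746²+746²) = √1113032 ≈ 1055, ∠ = arctan(746/746) ≈ 45.00°
pole (s+2): 2 + j746 → |·| = √(2²+746²) = √556520 ≈ 746, ∠ = arctan(746/2) ≈ 89.85°
pole (s+20): 20 + j746 → |·| = √(20²+746²) = √556916 ≈ 746.27, ∠ = arctan(746/20) ≈ 88.46°
|H| = 200 · 1055 / 5.5672e+05 ≈ 0.37901
Gain = 20 log₁₀(0.37901) ≈ -8.43 dB
∠H = 45.00° − 178.31° = -133.31°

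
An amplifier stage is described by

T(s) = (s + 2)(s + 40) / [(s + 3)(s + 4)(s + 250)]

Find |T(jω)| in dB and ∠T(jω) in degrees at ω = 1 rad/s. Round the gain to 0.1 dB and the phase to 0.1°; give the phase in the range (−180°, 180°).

At s = jω = j1:
zero (s+2): 2 + j1 → |·| = √(2²+1²) = √5 ≈ 2.2361, ∠ = arctan(1/2) ≈ 26.57°
zero (s+40): 40 + j1 → |·| = √(40²+1²) = √1601 ≈ 40.012, ∠ = arctan(1/40) ≈ 1.43°
pole (s+3): 3 + j1 → |·| = √(3²+1²) = √10 ≈ 3.1623, ∠ = arctan(1/3) ≈ 18.43°
pole (s+4): 4 + j1 → |·| = √(4²+1²) = √17 ≈ 4.1231, ∠ = arctan(1/4) ≈ 14.04°
pole (s+250): 250 + j1 → |·| = √(250²+1²) = √62501 ≈ 250, ∠ = arctan(1/250) ≈ 0.23°
|T| = 1 · 89.471 / 3259.6 ≈ 0.027448
Gain = 20 log₁₀(0.027448) ≈ -31.23 dB
∠T = 28.00° − 32.70° = -4.70°

-31.2 dB, -4.7°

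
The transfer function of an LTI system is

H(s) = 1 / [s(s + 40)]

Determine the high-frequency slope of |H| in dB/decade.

-40 dB/decade

Each pole contributes −20 dB/decade at high frequency; each zero contributes +20 dB/decade.
Net: 0 zero(s) − 2 pole(s) → -40 dB/decade.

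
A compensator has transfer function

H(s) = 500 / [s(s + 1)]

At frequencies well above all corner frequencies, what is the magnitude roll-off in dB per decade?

-40 dB/decade

Each pole contributes −20 dB/decade at high frequency; each zero contributes +20 dB/decade.
Net: 0 zero(s) − 2 pole(s) → -40 dB/decade.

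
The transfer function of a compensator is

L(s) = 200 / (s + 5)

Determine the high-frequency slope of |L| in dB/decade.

Each pole contributes −20 dB/decade at high frequency; each zero contributes +20 dB/decade.
Net: 0 zero(s) − 1 pole(s) → -20 dB/decade.

-20 dB/decade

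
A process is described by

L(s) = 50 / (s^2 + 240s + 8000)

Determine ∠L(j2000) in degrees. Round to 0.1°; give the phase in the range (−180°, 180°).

-173.1°

Substitute s = j2000:
Numerator: 50 = 50 + j0
Denominator: (j2000)^2 + 240(j2000) + 8000 = -3992000 + j480000
|N| = √(50² + 0²) ≈ 50, ∠N ≈ 0.00°
|D| = √(3992000² + 480000²) ≈ 4.0208e+06, ∠D ≈ 173.14°
∠L = 0.00° − 173.14° = -173.14°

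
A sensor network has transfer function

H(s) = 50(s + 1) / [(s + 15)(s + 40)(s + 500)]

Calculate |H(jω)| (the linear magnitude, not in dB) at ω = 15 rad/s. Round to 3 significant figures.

0.00166

At s = jω = j15:
zero (s+1): 1 + j15 → |·| = √(1²+15²) = √226 ≈ 15.033, ∠ = arctan(15/1) ≈ 86.19°
pole (s+15): 15 + j15 → |·| = √(15²+15²) = √450 ≈ 21.213, ∠ = arctan(15/15) ≈ 45.00°
pole (s+40): 40 + j15 → |·| = √(40²+15²) = √1825 ≈ 42.72, ∠ = arctan(15/40) ≈ 20.56°
pole (s+500): 500 + j15 → |·| = √(500²+15²) = √250225 ≈ 500.22, ∠ = arctan(15/500) ≈ 1.72°
|H| = 50 · 15.033 / 4.5331e+05 ≈ 0.0016581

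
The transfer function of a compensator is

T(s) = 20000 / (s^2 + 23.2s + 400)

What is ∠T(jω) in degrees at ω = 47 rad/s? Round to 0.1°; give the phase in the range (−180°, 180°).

At s = jω = j47:
quadratic: (j47)² + 23.2·j47 + 400 = -1809 + j1090.4 → |·| ≈ 2112.2, ∠ ≈ 148.92°
∠T = 0.00° − 148.92° = -148.92°

-148.9°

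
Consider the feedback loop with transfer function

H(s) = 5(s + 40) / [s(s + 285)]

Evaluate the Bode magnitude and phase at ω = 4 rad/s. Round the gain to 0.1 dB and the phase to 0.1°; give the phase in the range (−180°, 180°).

At s = jω = j4:
zero (s+40): 40 + j4 → |·| = √(40²+4²) = √1616 ≈ 40.2, ∠ = arctan(4/40) ≈ 5.71°
pole (s+285): 285 + j4 → |·| = √(285²+4²) = √81241 ≈ 285.03, ∠ = arctan(4/285) ≈ 0.80°
pole at origin: |s| = 4, ∠ = 90.00° (in denominator)
|H| = 5 · 40.2 / 1140.1 ≈ 0.1763
Gain = 20 log₁₀(0.1763) ≈ -15.07 dB
∠H = 5.71° − 90.80° = -85.09°

-15.1 dB, -85.1°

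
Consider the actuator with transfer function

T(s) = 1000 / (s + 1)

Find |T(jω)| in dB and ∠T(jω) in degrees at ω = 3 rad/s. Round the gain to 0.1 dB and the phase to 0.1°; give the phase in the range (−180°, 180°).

50.0 dB, -71.6°

At s = jω = j3:
pole (s+1): 1 + j3 → |·| = √(1²+3²) = √10 ≈ 3.1623, ∠ = arctan(3/1) ≈ 71.57°
|T| = 1000 / 3.1623 ≈ 316.23
Gain = 20 log₁₀(316.23) ≈ 50.00 dB
∠T = 0.00° − 71.57° = -71.57°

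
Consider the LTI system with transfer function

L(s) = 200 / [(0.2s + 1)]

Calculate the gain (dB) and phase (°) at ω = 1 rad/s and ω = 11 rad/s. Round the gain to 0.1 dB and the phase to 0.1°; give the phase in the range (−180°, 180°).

ω = 1: 45.9 dB, -11.3°; ω = 11: 38.4 dB, -65.6°

At ω = 1 rad/s:
pole (1 + j1·0.2) = 1 + j0.2 → |·| ≈ 1.0198, ∠ ≈ 11.31°
|L| = 200 · 1 / (1.0198) ≈ 196.12
Gain = 20 log₁₀(196.12) ≈ 45.85 dB
∠L = (0°) − (11.31°) = -11.31°

At ω = 11 rad/s:
pole (1 + j11·0.2) = 1 + j2.2 → |·| ≈ 2.4166, ∠ ≈ 65.56°
|L| = 200 · 1 / (2.4166) ≈ 82.761
Gain = 20 log₁₀(82.761) ≈ 38.36 dB
∠L = (0°) − (65.56°) = -65.56°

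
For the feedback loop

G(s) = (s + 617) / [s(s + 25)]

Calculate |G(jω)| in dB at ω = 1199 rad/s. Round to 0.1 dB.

At s = jω = j1199:
zero (s+617): 617 + j1199 → |·| = √(617²+1199²) = √1818290 ≈ 1348.4, ∠ = arctan(1199/617) ≈ 62.77°
pole (s+25): 25 + j1199 → |·| = √(25²+1199²) = √1438226 ≈ 1199.3, ∠ = arctan(1199/25) ≈ 88.81°
pole at origin: |s| = 1199, ∠ = 90.00° (in denominator)
|G| = 1 · 1348.4 / 1.438e+06 ≈ 0.00093769
Gain = 20 log₁₀(0.00093769) ≈ -60.56 dB

-60.6 dB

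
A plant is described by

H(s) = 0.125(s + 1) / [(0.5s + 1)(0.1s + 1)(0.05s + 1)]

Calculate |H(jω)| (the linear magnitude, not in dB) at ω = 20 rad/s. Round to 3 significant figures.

At ω = 20 rad/s:
zero (1 + j20·1) = 1 + j20 → |·| ≈ 20.025, ∠ ≈ 87.14°
pole (1 + j20·0.5) = 1 + j10 → |·| ≈ 10.05, ∠ ≈ 84.29°
pole (1 + j20·0.1) = 1 + j2 → |·| ≈ 2.2361, ∠ ≈ 63.43°
pole (1 + j20·0.05) = 1 + j1 → |·| ≈ 1.4142, ∠ ≈ 45.00°
|H| = 0.125 · 20.025 / (10.05 · 2.2361 · 1.4142) ≈ 0.078762

0.0788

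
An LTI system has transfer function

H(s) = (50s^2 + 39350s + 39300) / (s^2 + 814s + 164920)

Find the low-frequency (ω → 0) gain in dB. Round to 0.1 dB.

H(0) = 39300 / 164920 ≈ 0.2383
20 log₁₀(0.2383) ≈ -12.46 dB

-12.5 dB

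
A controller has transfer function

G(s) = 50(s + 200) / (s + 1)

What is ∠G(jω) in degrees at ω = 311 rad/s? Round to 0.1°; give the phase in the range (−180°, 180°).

At s = jω = j311:
zero (s+200): 200 + j311 → |·| = √(200²+311²) = √136721 ≈ 369.76, ∠ = arctan(311/200) ≈ 57.26°
pole (s+1): 1 + j311 → |·| = √(1²+311²) = √96722 ≈ 311, ∠ = arctan(311/1) ≈ 89.82°
∠G = 57.26° − 89.82° = -32.56°

-32.6°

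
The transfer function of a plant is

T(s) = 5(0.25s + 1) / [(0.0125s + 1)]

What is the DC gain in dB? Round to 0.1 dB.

T(0) = 5 · 1 / 1 = 5
20 log₁₀(5) ≈ 13.98 dB

14.0 dB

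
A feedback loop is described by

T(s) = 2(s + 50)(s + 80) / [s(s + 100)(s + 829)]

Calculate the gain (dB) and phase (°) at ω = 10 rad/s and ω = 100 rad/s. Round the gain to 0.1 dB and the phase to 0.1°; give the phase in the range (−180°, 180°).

ω = 10: -40.1 dB, -78.0°; ω = 100: -52.3 dB, -27.1°

At s = jω = j10:
zero (s+50): 50 + j10 → |·| = √(50²+10²) = √2600 ≈ 50.99, ∠ = arctan(10/50) ≈ 11.31°
zero (s+80): 80 + j10 → |·| = √(80²+10²) = √6500 ≈ 80.623, ∠ = arctan(10/80) ≈ 7.13°
pole (s+100): 100 + j10 → |·| = √(100²+10²) = √10100 ≈ 100.5, ∠ = arctan(10/100) ≈ 5.71°
pole (s+829): 829 + j10 → |·| = √(829²+10²) = √687341 ≈ 829.06, ∠ = arctan(10/829) ≈ 0.69°
pole at origin: |s| = 10, ∠ = 90.00° (in denominator)
|T| = 2 · 4111 / 8.3321e+05 ≈ 0.0098679
Gain = 20 log₁₀(0.0098679) ≈ -40.12 dB
∠T = 18.44° − 96.40° = -77.96°

At s = jω = j100:
zero (s+50): 50 + j100 → |·| = √(50²+100²) = √12500 ≈ 111.8, ∠ = arctan(100/50) ≈ 63.43°
zero (s+80): 80 + j100 → |·| = √(80²+100²) = √16400 ≈ 128.06, ∠ = arctan(100/80) ≈ 51.34°
pole (s+100): 100 + j100 → |·| = √(100²+100²) = √20000 ≈ 141.42, ∠ = arctan(100/100) ≈ 45.00°
pole (s+829): 829 + j100 → |·| = √(829²+100²) = √697241 ≈ 835.01, ∠ = arctan(100/829) ≈ 6.88°
pole at origin: |s| = 100, ∠ = 90.00° (in denominator)
|T| = 2 · 14317 / 1.1809e+07 ≈ 0.0024248
Gain = 20 log₁₀(0.0024248) ≈ -52.31 dB
∠T = 114.77° − 141.88° = -27.11°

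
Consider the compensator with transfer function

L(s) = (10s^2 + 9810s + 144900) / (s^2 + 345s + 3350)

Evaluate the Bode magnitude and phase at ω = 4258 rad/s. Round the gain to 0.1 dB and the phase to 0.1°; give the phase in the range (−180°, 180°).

20.2 dB, -8.4°

Substitute s = j4258:
Numerator: 10(j4258)^2 + 9810(j4258) + 144900 = -181160740 + j41770980
Denominator: (j4258)^2 + 345(j4258) + 3350 = -18127214 + j1469010
|N| = √(181160740² + 41770980²) ≈ 1.8591e+08, ∠N ≈ 167.02°
|D| = √(18127214² + 1469010²) ≈ 1.8187e+07, ∠D ≈ 175.37°
|L| = 1.8591e+08 / 1.8187e+07 ≈ 10.222
Gain = 20 log₁₀(10.222) ≈ 20.19 dB
∠L = 167.02° − 175.37° = -8.35°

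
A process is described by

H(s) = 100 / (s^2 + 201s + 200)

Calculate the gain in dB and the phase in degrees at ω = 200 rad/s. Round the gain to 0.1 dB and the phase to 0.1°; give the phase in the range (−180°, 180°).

Substitute s = j200:
Numerator: 100 = 100 + j0
Denominator: (j200)^2 + 201(j200) + 200 = -39800 + j40200
|N| = √(100² + 0²) ≈ 100, ∠N ≈ 0.00°
|D| = √(39800² + 40200²) ≈ 56569, ∠D ≈ 134.71°
|H| = 100 / 56569 ≈ 0.0017678
Gain = 20 log₁₀(0.0017678) ≈ -55.05 dB
∠H = 0.00° − 134.71° = -134.71°

-55.1 dB, -134.7°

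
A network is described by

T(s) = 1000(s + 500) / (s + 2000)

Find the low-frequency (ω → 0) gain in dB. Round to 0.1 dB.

48.0 dB

T(0) = 1000·500 / (2000) = 250
20 log₁₀(250) ≈ 47.96 dB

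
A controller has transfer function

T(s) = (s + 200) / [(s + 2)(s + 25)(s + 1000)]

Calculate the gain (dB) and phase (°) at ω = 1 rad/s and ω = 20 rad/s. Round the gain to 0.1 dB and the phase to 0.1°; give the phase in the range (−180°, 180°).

ω = 1: -48.9 dB, -28.6°; ω = 20: -70.1 dB, -118.4°

At s = jω = j1:
zero (s+200): 200 + j1 → |·| = √(200²+1²) = √40001 ≈ 200, ∠ = arctan(1/200) ≈ 0.29°
pole (s+2): 2 + j1 → |·| = √(2²+1²) = √5 ≈ 2.2361, ∠ = arctan(1/2) ≈ 26.57°
pole (s+25): 25 + j1 → |·| = √(25²+1²) = √626 ≈ 25.02, ∠ = arctan(1/25) ≈ 2.29°
pole (s+1000): 1000 + j1 → |·| = √(1000²+1²) = √1000001 ≈ 1000, ∠ = arctan(1/1000) ≈ 0.06°
|T| = 1 · 200 / 55947 ≈ 0.0035748
Gain = 20 log₁₀(0.0035748) ≈ -48.93 dB
∠T = 0.29° − 28.92° = -28.63°

At s = jω = j20:
zero (s+200): 200 + j20 → |·| = √(200²+20²) = √40400 ≈ 201, ∠ = arctan(20/200) ≈ 5.71°
pole (s+2): 2 + j20 → |·| = √(2²+20²) = √404 ≈ 20.1, ∠ = arctan(20/2) ≈ 84.29°
pole (s+25): 25 + j20 → |·| = √(25²+20²) = √1025 ≈ 32.016, ∠ = arctan(20/25) ≈ 38.66°
pole (s+1000): 1000 + j20 → |·| = √(1000²+20²) = √1000400 ≈ 1000.2, ∠ = arctan(20/1000) ≈ 1.15°
|T| = 1 · 201 / 6.4365e+05 ≈ 0.00031228
Gain = 20 log₁₀(0.00031228) ≈ -70.11 dB
∠T = 5.71° − 124.10° = -118.39°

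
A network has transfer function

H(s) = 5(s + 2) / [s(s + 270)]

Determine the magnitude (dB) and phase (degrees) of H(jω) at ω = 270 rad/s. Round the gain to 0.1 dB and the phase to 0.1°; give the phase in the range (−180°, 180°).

-37.7 dB, -45.4°

At s = jω = j270:
zero (s+2): 2 + j270 → |·| = √(2²+270²) = √72904 ≈ 270.01, ∠ = arctan(270/2) ≈ 89.58°
pole (s+270): 270 + j270 → |·| = √(270²+270²) = √145800 ≈ 381.84, ∠ = arctan(270/270) ≈ 45.00°
pole at origin: |s| = 270, ∠ = 90.00° (in denominator)
|H| = 5 · 270.01 / 1.031e+05 ≈ 0.013095
Gain = 20 log₁₀(0.013095) ≈ -37.66 dB
∠H = 89.58° − 135.00° = -45.42°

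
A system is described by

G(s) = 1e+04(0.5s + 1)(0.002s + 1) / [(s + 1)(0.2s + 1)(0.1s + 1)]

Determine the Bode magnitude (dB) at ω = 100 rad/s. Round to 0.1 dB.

At ω = 100 rad/s:
zero (1 + j100·0.5) = 1 + j50 → |·| ≈ 50.01, ∠ ≈ 88.85°
zero (1 + j100·0.002) = 1 + j0.2 → |·| ≈ 1.0198, ∠ ≈ 11.31°
pole (1 + j100·1) = 1 + j100 → |·| ≈ 100, ∠ ≈ 89.43°
pole (1 + j100·0.2) = 1 + j20 → |·| ≈ 20.025, ∠ ≈ 87.14°
pole (1 + j100·0.1) = 1 + j10 → |·| ≈ 10.05, ∠ ≈ 84.29°
|G| = 1e+04 · 50.01 · 1.0198 / (100 · 20.025 · 10.05) ≈ 25.342
Gain = 20 log₁₀(25.342) ≈ 28.08 dB

28.1 dB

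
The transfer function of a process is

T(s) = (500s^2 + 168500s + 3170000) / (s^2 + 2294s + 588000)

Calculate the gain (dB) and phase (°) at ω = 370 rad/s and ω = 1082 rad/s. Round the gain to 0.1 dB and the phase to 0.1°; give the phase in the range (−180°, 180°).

ω = 370: 39.5 dB, 74.3°; ω = 1082: 47.6 dB, 59.4°

Substitute s = j370:
Numerator: 500(j370)^2 + 168500(j370) + 3170000 = -65280000 + j62345000
Denominator: (j370)^2 + 2294(j370) + 588000 = 451100 + j848780
|N| = √(65280000² + 62345000²) ≈ 9.0268e+07, ∠N ≈ 136.32°
|D| = √(451100² + 848780²) ≈ 9.6121e+05, ∠D ≈ 62.01°
|T| = 9.0268e+07 / 9.6121e+05 ≈ 93.911
Gain = 20 log₁₀(93.911) ≈ 39.45 dB
∠T = 136.32° − 62.01° = 74.31°

Substitute s = j1082:
Numerator: 500(j1082)^2 + 168500(j1082) + 3170000 = -582192000 + j182317000
Denominator: (j1082)^2 + 2294(j1082) + 588000 = -582724 + j2482108
|N| = √(582192000² + 182317000²) ≈ 6.1007e+08, ∠N ≈ 162.61°
|D| = √(582724² + 2482108²) ≈ 2.5496e+06, ∠D ≈ 103.21°
|T| = 6.1007e+08 / 2.5496e+06 ≈ 239.28
Gain = 20 log₁₀(239.28) ≈ 47.58 dB
∠T = 162.61° − 103.21° = 59.40°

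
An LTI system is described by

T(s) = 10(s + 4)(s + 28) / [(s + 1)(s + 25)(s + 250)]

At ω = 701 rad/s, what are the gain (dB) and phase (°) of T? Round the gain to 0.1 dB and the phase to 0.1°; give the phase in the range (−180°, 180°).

At s = jω = j701:
zero (s+4): 4 + j701 → |·| = √(4²+701²) = √491417 ≈ 701.01, ∠ = arctan(701/4) ≈ 89.67°
zero (s+28): 28 + j701 → |·| = √(28²+701²) = √492185 ≈ 701.56, ∠ = arctan(701/28) ≈ 87.71°
pole (s+1): 1 + j701 → |·| = √(1²+701²) = √491402 ≈ 701, ∠ = arctan(701/1) ≈ 89.92°
pole (s+25): 25 + j701 → |·| = √(25²+701²) = √492026 ≈ 701.45, ∠ = arctan(701/25) ≈ 87.96°
pole (s+250): 250 + j701 → |·| = √(250²+701²) = √553901 ≈ 744.25, ∠ = arctan(701/250) ≈ 70.37°
|T| = 10 · 4.918e+05 / 3.6596e+08 ≈ 0.013439
Gain = 20 log₁₀(0.013439) ≈ -37.43 dB
∠T = 177.38° − 248.25° = -70.87°

-37.4 dB, -70.9°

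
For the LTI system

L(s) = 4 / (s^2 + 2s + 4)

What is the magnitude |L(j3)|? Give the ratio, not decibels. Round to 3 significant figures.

0.512

At s = jω = j3:
quadratic: (j3)² + 2·j3 + 4 = -5 + j6 → |·| ≈ 7.8102, ∠ ≈ 129.81°
|L| = 4 / 7.8102 ≈ 0.51215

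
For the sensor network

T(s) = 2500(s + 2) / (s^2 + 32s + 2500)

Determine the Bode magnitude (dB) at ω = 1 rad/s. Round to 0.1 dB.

7.0 dB

At s = jω = j1:
zero (s+2): 2 + j1 → |·| = √(2²+1²) = √5 ≈ 2.2361, ∠ = arctan(1/2) ≈ 26.57°
quadratic: (j1)² + 32·j1 + 2500 = 2499 + j32 → |·| ≈ 2499.2, ∠ ≈ 0.73°
|T| = 2500 · 2.2361 / 2499.2 ≈ 2.2368
Gain = 20 log₁₀(2.2368) ≈ 6.99 dB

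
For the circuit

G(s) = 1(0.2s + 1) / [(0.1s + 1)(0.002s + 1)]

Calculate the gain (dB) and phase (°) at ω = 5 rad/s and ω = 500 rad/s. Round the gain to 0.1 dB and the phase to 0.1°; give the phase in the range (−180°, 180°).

ω = 5: 2.0 dB, 17.9°; ω = 500: 3.0 dB, -44.4°

At ω = 5 rad/s:
zero (1 + j5·0.2) = 1 + j1 → |·| ≈ 1.4142, ∠ ≈ 45.00°
pole (1 + j5·0.1) = 1 + j0.5 → |·| ≈ 1.118, ∠ ≈ 26.57°
pole (1 + j5·0.002) = 1 + j0.01 → |·| ≈ 1, ∠ ≈ 0.57°
|G| = 1 · 1.4142 / (1.118 · 1) ≈ 1.2649
Gain = 20 log₁₀(1.2649) ≈ 2.04 dB
∠G = (45.00°) − (26.57° + 0.57°) = 17.86°

At ω = 500 rad/s:
zero (1 + j500·0.2) = 1 + j100 → |·| ≈ 100, ∠ ≈ 89.43°
pole (1 + j500·0.1) = 1 + j50 → |·| ≈ 50.01, ∠ ≈ 88.85°
pole (1 + j500·0.002) = 1 + j1 → |·| ≈ 1.4142, ∠ ≈ 45.00°
|G| = 1 · 100 / (50.01 · 1.4142) ≈ 1.4139
Gain = 20 log₁₀(1.4139) ≈ 3.01 dB
∠G = (89.43°) − (88.85° + 45.00°) = -44.42°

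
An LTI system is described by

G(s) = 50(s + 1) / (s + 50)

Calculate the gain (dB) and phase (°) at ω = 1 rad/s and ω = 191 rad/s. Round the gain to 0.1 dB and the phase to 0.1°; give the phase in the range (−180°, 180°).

ω = 1: 3.0 dB, 43.9°; ω = 191: 33.7 dB, 14.4°

At s = jω = j1:
zero (s+1): 1 + j1 → |·| = √(1²+1²) = √2 ≈ 1.4142, ∠ = arctan(1/1) ≈ 45.00°
pole (s+50): 50 + j1 → |·| = √(50²+1²) = √2501 ≈ 50.01, ∠ = arctan(1/50) ≈ 1.15°
|G| = 50 · 1.4142 / 50.01 ≈ 1.4139
Gain = 20 log₁₀(1.4139) ≈ 3.01 dB
∠G = 45.00° − 1.15° = 43.85°

At s = jω = j191:
zero (s+1): 1 + j191 → |·| = √(1²+191²) = √36482 ≈ 191, ∠ = arctan(191/1) ≈ 89.70°
pole (s+50): 50 + j191 → |·| = √(50²+191²) = √38981 ≈ 197.44, ∠ = arctan(191/50) ≈ 75.33°
|G| = 50 · 191 / 197.44 ≈ 48.369
Gain = 20 log₁₀(48.369) ≈ 33.69 dB
∠G = 89.70° − 75.33° = 14.37°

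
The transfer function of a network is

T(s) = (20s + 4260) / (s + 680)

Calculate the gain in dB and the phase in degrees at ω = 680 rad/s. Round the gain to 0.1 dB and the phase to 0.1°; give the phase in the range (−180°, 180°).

Substitute s = j680:
Numerator: 20(j680) + 4260 = 4260 + j13600
Denominator: (j680) + 680 = 680 + j680
|N| = √(4260² + 13600²) ≈ 14252, ∠N ≈ 72.61°
|D| = √(680² + 680²) ≈ 961.67, ∠D ≈ 45.00°
|T| = 14252 / 961.67 ≈ 14.82
Gain = 20 log₁₀(14.82) ≈ 23.42 dB
∠T = 72.61° − 45.00° = 27.61°

23.4 dB, 27.6°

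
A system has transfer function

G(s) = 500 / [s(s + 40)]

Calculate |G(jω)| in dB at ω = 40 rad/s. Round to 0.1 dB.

At s = jω = j40:
pole (s+40): 40 + j40 → |·| = √(40²+40²) = √3200 ≈ 56.569, ∠ = arctan(40/40) ≈ 45.00°
pole at origin: |s| = 40, ∠ = 90.00° (in denominator)
|G| = 500 / 2262.8 ≈ 0.22097
Gain = 20 log₁₀(0.22097) ≈ -13.11 dB

-13.1 dB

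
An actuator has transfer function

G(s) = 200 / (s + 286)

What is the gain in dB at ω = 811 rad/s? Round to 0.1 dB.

Substitute s = j811:
Numerator: 200 = 200 + j0
Denominator: (j811) + 286 = 286 + j811
|N| = √(200² + 0²) ≈ 200, ∠N ≈ 0.00°
|D| = √(286² + 811²) ≈ 859.95, ∠D ≈ 70.57°
|G| = 200 / 859.95 ≈ 0.23257
Gain = 20 log₁₀(0.23257) ≈ -12.67 dB

-12.7 dB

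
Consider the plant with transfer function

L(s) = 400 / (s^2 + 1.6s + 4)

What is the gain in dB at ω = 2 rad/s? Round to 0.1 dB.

At s = jω = j2:
quadratic: (j2)² + 1.6·j2 + 4 = 0 + j3.2 → |·| ≈ 3.2, ∠ ≈ 90.00°
|L| = 400 / 3.2 ≈ 125
Gain = 20 log₁₀(125) ≈ 41.94 dB

41.9 dB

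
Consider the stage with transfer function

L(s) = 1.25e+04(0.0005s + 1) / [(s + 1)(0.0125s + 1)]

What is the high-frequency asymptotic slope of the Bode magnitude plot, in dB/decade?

Each pole contributes −20 dB/decade at high frequency; each zero contributes +20 dB/decade.
Net: 1 zero(s) − 2 pole(s) → -20 dB/decade.

-20 dB/decade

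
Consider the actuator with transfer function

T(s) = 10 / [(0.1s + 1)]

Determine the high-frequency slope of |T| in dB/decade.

Each pole contributes −20 dB/decade at high frequency; each zero contributes +20 dB/decade.
Net: 0 zero(s) − 1 pole(s) → -20 dB/decade.

-20 dB/decade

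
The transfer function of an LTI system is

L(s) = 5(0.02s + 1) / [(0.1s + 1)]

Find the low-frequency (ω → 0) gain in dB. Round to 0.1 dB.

14.0 dB

L(0) = 5 · 1 / 1 = 5
20 log₁₀(5) ≈ 13.98 dB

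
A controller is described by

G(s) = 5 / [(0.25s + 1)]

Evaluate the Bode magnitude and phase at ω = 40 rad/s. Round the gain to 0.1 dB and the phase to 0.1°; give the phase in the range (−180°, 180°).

-6.1 dB, -84.3°

At ω = 40 rad/s:
pole (1 + j40·0.25) = 1 + j10 → |·| ≈ 10.05, ∠ ≈ 84.29°
|G| = 5 · 1 / (10.05) ≈ 0.49751
Gain = 20 log₁₀(0.49751) ≈ -6.06 dB
∠G = (0°) − (84.29°) = -84.29°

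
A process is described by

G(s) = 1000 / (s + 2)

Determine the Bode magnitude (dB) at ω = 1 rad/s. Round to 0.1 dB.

53.0 dB

At s = jω = j1:
pole (s+2): 2 + j1 → |·| = √(2²+1²) = √5 ≈ 2.2361, ∠ = arctan(1/2) ≈ 26.57°
|G| = 1000 / 2.2361 ≈ 447.21
Gain = 20 log₁₀(447.21) ≈ 53.01 dB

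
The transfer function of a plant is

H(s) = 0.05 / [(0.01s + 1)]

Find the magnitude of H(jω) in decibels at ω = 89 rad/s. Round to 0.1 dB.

-28.6 dB

At ω = 89 rad/s:
pole (1 + j89·0.01) = 1 + j0.89 → |·| ≈ 1.3387, ∠ ≈ 41.67°
|H| = 0.05 · 1 / (1.3387) ≈ 0.03735
Gain = 20 log₁₀(0.03735) ≈ -28.55 dB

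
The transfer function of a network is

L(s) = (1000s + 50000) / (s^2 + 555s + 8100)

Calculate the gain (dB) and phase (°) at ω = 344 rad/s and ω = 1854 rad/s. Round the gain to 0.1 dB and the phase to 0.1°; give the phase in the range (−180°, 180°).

ω = 344: 4.0 dB, -38.3°; ω = 1854: -5.7 dB, -74.8°

Substitute s = j344:
Numerator: 1000(j344) + 50000 = 50000 + j344000
Denominator: (j344)^2 + 555(j344) + 8100 = -110236 + j190920
|N| = √(50000² + 344000²) ≈ 3.4761e+05, ∠N ≈ 81.73°
|D| = √(110236² + 190920²) ≈ 2.2046e+05, ∠D ≈ 120.00°
|L| = 3.4761e+05 / 2.2046e+05 ≈ 1.5767
Gain = 20 log₁₀(1.5767) ≈ 3.95 dB
∠L = 81.73° − 120.00° = -38.27°

Substitute s = j1854:
Numerator: 1000(j1854) + 50000 = 50000 + j1854000
Denominator: (j1854)^2 + 555(j1854) + 8100 = -3429216 + j1028970
|N| = √(50000² + 1854000²) ≈ 1.8547e+06, ∠N ≈ 88.46°
|D| = √(3429216² + 1028970²) ≈ 3.5803e+06, ∠D ≈ 163.30°
|L| = 1.8547e+06 / 3.5803e+06 ≈ 0.51803
Gain = 20 log₁₀(0.51803) ≈ -5.71 dB
∠L = 88.46° − 163.30° = -74.84°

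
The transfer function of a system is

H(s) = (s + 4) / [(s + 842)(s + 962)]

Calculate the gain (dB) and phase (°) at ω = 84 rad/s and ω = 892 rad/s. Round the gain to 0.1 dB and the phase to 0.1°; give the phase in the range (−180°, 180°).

At s = jω = j84:
zero (s+4): 4 + j84 → |·| = √(4²+84²) = √7072 ≈ 84.095, ∠ = arctan(84/4) ≈ 87.27°
pole (s+842): 842 + j84 → |·| = √(842²+84²) = √716020 ≈ 846.18, ∠ = arctan(84/842) ≈ 5.70°
pole (s+962): 962 + j84 → |·| = √(962²+84²) = √932500 ≈ 965.66, ∠ = arctan(84/962) ≈ 4.99°
|H| = 1 · 84.095 / 8.1712e+05 ≈ 0.00010292
Gain = 20 log₁₀(0.00010292) ≈ -79.75 dB
∠H = 87.27° − 10.69° = 76.58°

At s = jω = j892:
zero (s+4): 4 + j892 → |·| = √(4²+892²) = √795680 ≈ 892.01, ∠ = arctan(892/4) ≈ 89.74°
pole (s+842): 842 + j892 → |·| = √(842²+892²) = √1504628 ≈ 1226.6, ∠ = arctan(892/842) ≈ 46.65°
pole (s+962): 962 + j892 → |·| = √(962²+892²) = √1721108 ≈ 1311.9, ∠ = arctan(892/962) ≈ 42.84°
|H| = 1 · 892.01 / 1.6092e+06 ≈ 0.00055432
Gain = 20 log₁₀(0.00055432) ≈ -65.12 dB
∠H = 89.74° − 89.49° = 0.25°

ω = 84: -79.8 dB, 76.6°; ω = 892: -65.1 dB, 0.3°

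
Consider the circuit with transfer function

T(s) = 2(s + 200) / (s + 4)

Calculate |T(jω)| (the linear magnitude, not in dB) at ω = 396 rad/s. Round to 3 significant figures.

2.24

At s = jω = j396:
zero (s+200): 200 + j396 → |·| = √(200²+396²) = √196816 ≈ 443.64, ∠ = arctan(396/200) ≈ 63.20°
pole (s+4): 4 + j396 → |·| = √(4²+396²) = √156832 ≈ 396.02, ∠ = arctan(396/4) ≈ 89.42°
|T| = 2 · 443.64 / 396.02 ≈ 2.2405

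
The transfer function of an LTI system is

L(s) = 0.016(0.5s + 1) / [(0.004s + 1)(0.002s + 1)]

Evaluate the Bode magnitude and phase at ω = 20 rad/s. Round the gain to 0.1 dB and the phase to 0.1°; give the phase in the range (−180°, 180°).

-15.9 dB, 77.4°

At ω = 20 rad/s:
zero (1 + j20·0.5) = 1 + j10 → |·| ≈ 10.05, ∠ ≈ 84.29°
pole (1 + j20·0.004) = 1 + j0.08 → |·| ≈ 1.0032, ∠ ≈ 4.57°
pole (1 + j20·0.002) = 1 + j0.04 → |·| ≈ 1.0008, ∠ ≈ 2.29°
|L| = 0.016 · 10.05 / (1.0032 · 1.0008) ≈ 0.16016
Gain = 20 log₁₀(0.16016) ≈ -15.91 dB
∠L = (84.29°) − (4.57° + 2.29°) = 77.43°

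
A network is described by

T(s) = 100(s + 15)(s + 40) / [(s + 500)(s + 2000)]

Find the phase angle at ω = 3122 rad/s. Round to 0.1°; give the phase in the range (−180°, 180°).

40.7°

At s = jω = j3122:
zero (s+15): 15 + j3122 → |·| = √(15²+3122²) = √9747109 ≈ 3122, ∠ = arctan(3122/15) ≈ 89.72°
zero (s+40): 40 + j3122 → |·| = √(40²+3122²) = √9748484 ≈ 3122.3, ∠ = arctan(3122/40) ≈ 89.27°
pole (s+500): 500 + j3122 → |·| = √(500²+3122²) = √9996884 ≈ 3161.8, ∠ = arctan(3122/500) ≈ 80.90°
pole (s+2000): 2000 + j3122 → |·| = √(2000²+3122²) = √13746884 ≈ 3707.7, ∠ = arctan(3122/2000) ≈ 57.36°
∠T = 178.99° − 138.26° = 40.73°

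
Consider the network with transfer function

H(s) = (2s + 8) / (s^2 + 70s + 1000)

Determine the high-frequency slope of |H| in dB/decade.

Each pole contributes −20 dB/decade at high frequency; each zero contributes +20 dB/decade.
Net: 1 zero(s) − 2 pole(s) → -20 dB/decade.

-20 dB/decade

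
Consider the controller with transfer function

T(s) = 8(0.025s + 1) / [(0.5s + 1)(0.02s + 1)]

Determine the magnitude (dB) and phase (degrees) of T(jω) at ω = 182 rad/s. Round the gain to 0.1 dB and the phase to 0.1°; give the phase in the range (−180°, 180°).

At ω = 182 rad/s:
zero (1 + j182·0.025) = 1 + j4.55 → |·| ≈ 4.6586, ∠ ≈ 77.60°
pole (1 + j182·0.5) = 1 + j91 → |·| ≈ 91.005, ∠ ≈ 89.37°
pole (1 + j182·0.02) = 1 + j3.64 → |·| ≈ 3.7749, ∠ ≈ 74.64°
|T| = 8 · 4.6586 / (91.005 · 3.7749) ≈ 0.10849
Gain = 20 log₁₀(0.10849) ≈ -19.29 dB
∠T = (77.60°) − (89.37° + 74.64°) = -86.41°

-19.3 dB, -86.4°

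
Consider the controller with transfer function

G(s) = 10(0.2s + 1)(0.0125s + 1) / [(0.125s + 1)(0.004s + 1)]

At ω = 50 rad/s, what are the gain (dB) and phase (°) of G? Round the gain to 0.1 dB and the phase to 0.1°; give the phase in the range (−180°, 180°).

At ω = 50 rad/s:
zero (1 + j50·0.2) = 1 + j10 → |·| ≈ 10.05, ∠ ≈ 84.29°
zero (1 + j50·0.0125) = 1 + j0.625 → |·| ≈ 1.1792, ∠ ≈ 32.01°
pole (1 + j50·0.125) = 1 + j6.25 → |·| ≈ 6.3295, ∠ ≈ 80.91°
pole (1 + j50·0.004) = 1 + j0.2 → |·| ≈ 1.0198, ∠ ≈ 11.31°
|G| = 10 · 10.05 · 1.1792 / (6.3295 · 1.0198) ≈ 18.36
Gain = 20 log₁₀(18.36) ≈ 25.28 dB
∠G = (84.29° + 32.01°) − (80.91° + 11.31°) = 24.08°

25.3 dB, 24.1°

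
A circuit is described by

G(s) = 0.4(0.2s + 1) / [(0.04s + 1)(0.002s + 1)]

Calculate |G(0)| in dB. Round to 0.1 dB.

-8.0 dB

G(0) = 0.4 · 1 / 1 = 0.4
20 log₁₀(0.4) ≈ -7.96 dB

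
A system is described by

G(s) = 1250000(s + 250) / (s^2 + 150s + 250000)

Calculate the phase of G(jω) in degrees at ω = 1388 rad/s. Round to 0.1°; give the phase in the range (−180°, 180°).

-93.1°

At s = jω = j1388:
zero (s+250): 250 + j1388 → |·| = √(250²+1388²) = √1989044 ≈ 1410.3, ∠ = arctan(1388/250) ≈ 79.79°
quadratic: (j1388)² + 150·j1388 + 250000 = -1676544 + j208200 → |·| ≈ 1.6894e+06, ∠ ≈ 172.92°
∠G = 79.79° − 172.92° = -93.13°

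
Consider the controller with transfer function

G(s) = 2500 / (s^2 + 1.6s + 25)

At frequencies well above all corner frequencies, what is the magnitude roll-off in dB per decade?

-40 dB/decade

Each pole contributes −20 dB/decade at high frequency; each zero contributes +20 dB/decade.
Net: 0 zero(s) − 2 pole(s) → -40 dB/decade.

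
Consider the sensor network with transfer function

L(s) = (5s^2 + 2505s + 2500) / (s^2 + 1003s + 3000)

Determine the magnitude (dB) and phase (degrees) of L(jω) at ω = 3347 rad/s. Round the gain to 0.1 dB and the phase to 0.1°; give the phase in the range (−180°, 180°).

13.7 dB, 8.2°

Substitute s = j3347:
Numerator: 5(j3347)^2 + 2505(j3347) + 2500 = -56009545 + j8384235
Denominator: (j3347)^2 + 1003(j3347) + 3000 = -11199409 + j3357041
|N| = √(56009545² + 8384235²) ≈ 5.6634e+07, ∠N ≈ 171.49°
|D| = √(11199409² + 3357041²) ≈ 1.1692e+07, ∠D ≈ 163.31°
|L| = 5.6634e+07 / 1.1692e+07 ≈ 4.8438
Gain = 20 log₁₀(4.8438) ≈ 13.70 dB
∠L = 171.49° − 163.31° = 8.18°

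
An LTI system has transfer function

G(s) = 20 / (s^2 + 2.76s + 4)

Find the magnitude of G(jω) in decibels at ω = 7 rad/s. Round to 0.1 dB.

At s = jω = j7:
quadratic: (j7)² + 2.76·j7 + 4 = -45 + j19.32 → |·| ≈ 48.972, ∠ ≈ 156.76°
|G| = 20 / 48.972 ≈ 0.4084
Gain = 20 log₁₀(0.4084) ≈ -7.78 dB

-7.8 dB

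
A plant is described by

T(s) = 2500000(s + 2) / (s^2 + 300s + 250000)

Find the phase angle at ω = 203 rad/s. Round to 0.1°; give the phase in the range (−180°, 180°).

73.2°

At s = jω = j203:
zero (s+2): 2 + j203 → |·| = √(2²+203²) = √41213 ≈ 203.01, ∠ = arctan(203/2) ≈ 89.44°
quadratic: (j203)² + 300·j203 + 250000 = 208791 + j60900 → |·| ≈ 2.1749e+05, ∠ ≈ 16.26°
∠T = 89.44° − 16.26° = 73.18°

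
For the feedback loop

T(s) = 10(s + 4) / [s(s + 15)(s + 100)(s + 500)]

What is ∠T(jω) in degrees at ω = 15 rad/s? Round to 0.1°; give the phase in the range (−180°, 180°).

At s = jω = j15:
zero (s+4): 4 + j15 → |·| = √(4²+15²) = √241 ≈ 15.524, ∠ = arctan(15/4) ≈ 75.07°
pole (s+15): 15 + j15 → |·| = √(15²+15²) = √450 ≈ 21.213, ∠ = arctan(15/15) ≈ 45.00°
pole (s+100): 100 + j15 → |·| = √(100²+15²) = √10225 ≈ 101.12, ∠ = arctan(15/100) ≈ 8.53°
pole (s+500): 500 + j15 → |·| = √(500²+15²) = √250225 ≈ 500.22, ∠ = arctan(15/500) ≈ 1.72°
pole at origin: |s| = 15, ∠ = 90.00° (in denominator)
∠T = 75.07° − 145.25° = -70.18°

-70.2°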